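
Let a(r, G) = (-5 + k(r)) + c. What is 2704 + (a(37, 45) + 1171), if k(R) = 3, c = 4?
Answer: 3877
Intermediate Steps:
a(r, G) = 2 (a(r, G) = (-5 + 3) + 4 = -2 + 4 = 2)
2704 + (a(37, 45) + 1171) = 2704 + (2 + 1171) = 2704 + 1173 = 3877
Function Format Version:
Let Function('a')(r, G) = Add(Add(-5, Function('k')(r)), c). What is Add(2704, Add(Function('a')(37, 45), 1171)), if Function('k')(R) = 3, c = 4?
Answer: 3877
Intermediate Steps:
Function('a')(r, G) = 2 (Function('a')(r, G) = Add(Add(-5, 3), 4) = Add(-2, 4) = 2)
Add(2704, Add(Function('a')(37, 45), 1171)) = Add(2704, Add(2, 1171)) = Add(2704, 1173) = 3877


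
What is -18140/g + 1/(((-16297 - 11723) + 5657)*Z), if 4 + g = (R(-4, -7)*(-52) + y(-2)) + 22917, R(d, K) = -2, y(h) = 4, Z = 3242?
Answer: -1315165369461/1669041975766 ≈ -0.78798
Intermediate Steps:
g = 23021 (g = -4 + ((-2*(-52) + 4) + 22917) = -4 + ((104 + 4) + 22917) = -4 + (108 + 22917) = -4 + 23025 = 23021)
-18140/g + 1/(((-16297 - 11723) + 5657)*Z) = -18140/23021 + 1/(((-16297 - 11723) + 5657)*3242) = -18140*1/23021 + (1/3242)/(-28020 + 5657) = -18140/23021 + (1/3242)/(-22363) = -18140/23021 - 1/22363*1/3242 = -18140/23021 - 1/72500846 = -1315165369461/1669041975766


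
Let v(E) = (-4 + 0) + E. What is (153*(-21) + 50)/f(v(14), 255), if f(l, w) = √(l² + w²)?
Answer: -3163*√2605/13025 ≈ -12.394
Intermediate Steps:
v(E) = -4 + E
(153*(-21) + 50)/f(v(14), 255) = (153*(-21) + 50)/(√((-4 + 14)² + 255²)) = (-3213 + 50)/(√(10² + 65025)) = -3163/√(100 + 65025) = -3163*√2605/13025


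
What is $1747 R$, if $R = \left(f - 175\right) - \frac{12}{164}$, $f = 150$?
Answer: $- \frac{1795916}{41} \approx -43803.0$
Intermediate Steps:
$R = - \frac{1028}{41}$ ($R = \left(150 - 175\right) - \frac{12}{164} = -25 - \frac{3}{41} = - \frac{1028}{41} \approx -25.073$)
$1747 R = 1747 \left(- \frac{1028}{41}\right) = - \frac{1795916}{41}$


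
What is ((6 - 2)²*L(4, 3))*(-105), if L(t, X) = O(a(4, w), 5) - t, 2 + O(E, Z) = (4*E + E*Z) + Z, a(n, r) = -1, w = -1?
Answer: 16800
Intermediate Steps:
O(E, Z) = -2 + Z + 4*E + E*Z (O(E, Z) = -2 + ((4*E + E*Z) + Z) = -2 + (Z + 4*E + E*Z) = -2 + Z + 4*E + E*Z)
L(t, X) = -6 - t (L(t, X) = (-2 + 5 + 4*(-1) - 1*5) - t = (-2 + 5 - 4 - 5) - t = -6 - t)
((6 - 2)²*L(4, 3))*(-105) = ((6 - 2)²*(-6 - 1*4))*(-105) = (4²*(-6 - 4))*(-105) = (16*(-10))*(-105) = -160*(-105) = 16800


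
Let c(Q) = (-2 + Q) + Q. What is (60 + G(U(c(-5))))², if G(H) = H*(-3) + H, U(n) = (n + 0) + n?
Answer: 11664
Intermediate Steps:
c(Q) = -2 + 2*Q
U(n) = 2*n (U(n) = n + n = 2*n)
G(H) = -2*H (G(H) = -3*H + H = -2*H)
(60 + G(U(c(-5))))² = (60 - 4*(-2 + 2*(-5)))² = (60 - 4*(-2 - 10))² = (60 - 4*(-12))² = (60 - 2*(-24))² = (60 + 48)² = 108² = 11664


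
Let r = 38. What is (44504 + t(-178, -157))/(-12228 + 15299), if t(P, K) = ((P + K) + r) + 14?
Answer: 44221/3071 ≈ 14.400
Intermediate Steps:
t(P, K) = 52 + K + P (t(P, K) = ((P + K) + 38) + 14 = ((K + P) + 38) + 14 = (38 + K + P) + 14 = 52 + K + P)
(44504 + t(-178, -157))/(-12228 + 15299) = (44504 + (52 - 157 - 178))/(-12228 + 15299) = (44504 - 283)/3071 = 44221*(1/3071) = 44221/3071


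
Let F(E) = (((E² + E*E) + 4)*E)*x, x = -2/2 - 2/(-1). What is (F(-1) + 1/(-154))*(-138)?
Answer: 63825/77 ≈ 828.90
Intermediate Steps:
x = 1 (x = -2*½ - 2*(-1) = -1 + 2 = 1)
F(E) = E*(4 + 2*E²) (F(E) = (((E² + E*E) + 4)*E)*1 = (((E² + E²) + 4)*E)*1 = ((2*E² + 4)*E)*1 = ((4 + 2*E²)*E)*1 = (E*(4 + 2*E²))*1 = E*(4 + 2*E²))
(F(-1) + 1/(-154))*(-138) = (2*(-1)*(2 + (-1)²) + 1/(-154))*(-138) = (2*(-1)*(2 + 1) - 1/154)*(-138) = (2*(-1)*3 - 1/154)*(-138) = (-6 - 1/154)*(-138) = -925/154*(-138) = 63825/77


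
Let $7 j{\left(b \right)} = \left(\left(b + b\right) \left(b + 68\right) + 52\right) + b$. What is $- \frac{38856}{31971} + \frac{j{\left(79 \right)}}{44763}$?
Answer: $- \frac{3809477083}{3339275037} \approx -1.1408$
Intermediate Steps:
$j{\left(b \right)} = \frac{52}{7} + \frac{b}{7} + \frac{2 b \left(68 + b\right)}{7}$ ($j{\left(b \right)} = \frac{\left(\left(b + b\right) \left(b + 68\right) + 52\right) + b}{7} = \frac{\left(2 b \left(68 + b\right) + 52\right) + b}{7} = \frac{\left(52 + 2 b \left(68 + b\right)\right) + b}{7} = \frac{52 + b + 2 b \left(68 + b\right)}{7} = \frac{52}{7} + \frac{b}{7} + \frac{2 b \left(68 + b\right)}{7}$)
$- \frac{38856}{31971} + \frac{j{\left(79 \right)}}{44763} = - \frac{38856}{31971} + \frac{\frac{52}{7} + \frac{2 \cdot 79^{2}}{7} + \frac{137}{7} \cdot 79}{44763} = \left(-38856\right) \frac{1}{31971} + \left(\frac{52}{7} + \frac{2}{7} \cdot 6241 + \frac{10823}{7}\right) \frac{1}{44763} = - \frac{12952}{10657} + \left(\frac{52}{7} + \frac{12482}{7} + \frac{10823}{7}\right) \frac{1}{44763} = - \frac{12952}{10657} + \frac{23357}{7} \cdot \frac{1}{44763} = - \frac{12952}{10657} + \frac{23357}{313341} = - \frac{3809477083}{3339275037}$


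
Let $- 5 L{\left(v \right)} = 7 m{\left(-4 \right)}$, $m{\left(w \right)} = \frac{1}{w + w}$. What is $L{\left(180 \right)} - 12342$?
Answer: $- \frac{493673}{40} \approx -12342.0$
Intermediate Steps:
$m{\left(w \right)} = \frac{1}{2 w}$
$L{\left(v \right)} = \frac{7}{40}$ ($L{\left(v \right)} = - \frac{7 \frac{1}{2 \left(-4\right)}}{5} = - \frac{7 \cdot \frac{1}{2} \left(- \frac{1}{4}\right)}{5} = - \frac{7 \left(- \frac{1}{8}\right)}{5} = \left(- \frac{1}{5}\right) \left(- \frac{7}{8}\right) = \frac{7}{40}$)
$L{\left(180 \right)} - 12342 = \frac{7}{40} - 12342 = - \frac{493673}{40}$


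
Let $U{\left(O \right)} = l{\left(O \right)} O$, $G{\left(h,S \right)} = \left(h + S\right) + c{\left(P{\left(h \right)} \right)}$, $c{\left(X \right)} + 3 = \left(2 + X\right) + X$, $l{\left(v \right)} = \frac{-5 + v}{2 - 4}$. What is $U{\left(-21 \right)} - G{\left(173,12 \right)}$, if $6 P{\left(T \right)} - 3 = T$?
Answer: $- \frac{1547}{3} \approx -515.67$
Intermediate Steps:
$l{\left(v \right)} = \frac{5}{2} - \frac{v}{2}$ ($l{\left(v \right)} = \frac{-5 + v}{-2} = \left(-5 + v\right) \left(- \frac{1}{2}\right) = \frac{5}{2} - \frac{v}{2}$)
$P{\left(T \right)} = \frac{1}{2} + \frac{T}{6}$
$c{\left(X \right)} = -1 + 2 X$ ($c{\left(X \right)} = -3 + \left(\left(2 + X\right) + X\right) = -3 + \left(2 + 2 X\right) = -1 + 2 X$)
$G{\left(h,S \right)} = S + \frac{4 h}{3}$ ($G{\left(h,S \right)} = \left(h + S\right) + \left(-1 + 2 \left(\frac{1}{2} + \frac{h}{6}\right)\right) = \left(S + h\right) + \left(-1 + \left(1 + \frac{h}{3}\right)\right) = \left(S + h\right) + \frac{h}{3} = S + \frac{4 h}{3}$)
$U{\left(O \right)} = O \left(\frac{5}{2} - \frac{O}{2}\right)$ ($U{\left(O \right)} = \left(\frac{5}{2} - \frac{O}{2}\right) O = O \left(\frac{5}{2} - \frac{O}{2}\right)$)
$U{\left(-21 \right)} - G{\left(173,12 \right)} = \frac{1}{2} \left(-21\right) \left(5 - -21\right) - \left(12 + \frac{4}{3} \cdot 173\right) = \frac{1}{2} \left(-21\right) \left(5 + 21\right) - \left(12 + \frac{692}{3}\right) = \frac{1}{2} \left(-21\right) 26 - \frac{728}{3} = -273 - \frac{728}{3} = - \frac{1547}{3}$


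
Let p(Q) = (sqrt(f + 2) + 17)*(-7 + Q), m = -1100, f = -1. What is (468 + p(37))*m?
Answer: -1108800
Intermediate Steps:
p(Q) = -126 + 18*Q (p(Q) = (sqrt(-1 + 2) + 17)*(-7 + Q) = (sqrt(1) + 17)*(-7 + Q) = (1 + 17)*(-7 + Q) = 18*(-7 + Q) = -126 + 18*Q)
(468 + p(37))*m = (468 + (-126 + 18*37))*(-1100) = (468 + (-126 + 666))*(-1100) = (468 + 540)*(-1100) = 1008*(-1100) = -1108800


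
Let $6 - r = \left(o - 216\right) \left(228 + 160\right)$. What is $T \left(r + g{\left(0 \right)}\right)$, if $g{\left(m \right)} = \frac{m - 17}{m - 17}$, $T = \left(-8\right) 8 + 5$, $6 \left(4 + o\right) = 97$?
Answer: $- \frac{13999697}{3} \approx -4.6666 \cdot 10^{6}$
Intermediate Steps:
$o = \frac{73}{6}$ ($o = -4 + \frac{1}{6} \cdot 97 = -4 + \frac{97}{6} = \frac{73}{6} \approx 12.167$)
$T = -59$ ($T = -64 + 5 = -59$)
$g{\left(m \right)} = 1$ ($g{\left(m \right)} = \frac{-17 + m}{-17 + m} = 1$)
$r = \frac{237280}{3}$ ($r = 6 - \left(\frac{73}{6} - 216\right) \left(228 + 160\right) = 6 - \left(- \frac{1223}{6}\right) 388 = 6 - - \frac{237262}{3} = 6 + \frac{237262}{3} = \frac{237280}{3} \approx 79093.0$)
$T \left(r + g{\left(0 \right)}\right) = - 59 \left(\frac{237280}{3} + 1\right) = \left(-59\right) \frac{237283}{3} = - \frac{13999697}{3}$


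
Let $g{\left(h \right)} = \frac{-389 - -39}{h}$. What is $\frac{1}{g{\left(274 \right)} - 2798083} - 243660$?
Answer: $- \frac{93404026458497}{383337546} \approx -2.4366 \cdot 10^{5}$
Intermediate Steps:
$g{\left(h \right)} = - \frac{350}{h}$ ($g{\left(h \right)} = \frac{-389 + 39}{h} = - \frac{350}{h}$)
$\frac{1}{g{\left(274 \right)} - 2798083} - 243660 = \frac{1}{- \frac{350}{274} - 2798083} - 243660 = \frac{1}{\left(-350\right) \frac{1}{274} - 2798083} - 243660 = \frac{1}{- \frac{175}{137} - 2798083} - 243660 = \frac{1}{- \frac{383337546}{137}} - 243660 = - \frac{137}{383337546} - 243660 = - \frac{93404026458497}{383337546}$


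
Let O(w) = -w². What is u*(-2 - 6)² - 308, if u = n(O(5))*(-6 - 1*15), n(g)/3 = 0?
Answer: -308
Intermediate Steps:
n(g) = 0 (n(g) = 3*0 = 0)
u = 0 (u = 0*(-6 - 1*15) = 0*(-6 - 15) = 0*(-21) = 0)
u*(-2 - 6)² - 308 = 0*(-2 - 6)² - 308 = 0*(-8)² - 308 = 0*64 - 308 = 0 - 308 = -308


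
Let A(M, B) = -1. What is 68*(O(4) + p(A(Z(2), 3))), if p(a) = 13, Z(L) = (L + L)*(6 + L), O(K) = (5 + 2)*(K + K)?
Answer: 4692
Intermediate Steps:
O(K) = 14*K (O(K) = 7*(2*K) = 14*K)
Z(L) = 2*L*(6 + L) (Z(L) = (2*L)*(6 + L) = 2*L*(6 + L))
68*(O(4) + p(A(Z(2), 3))) = 68*(14*4 + 13) = 68*(56 + 13) = 68*69 = 4692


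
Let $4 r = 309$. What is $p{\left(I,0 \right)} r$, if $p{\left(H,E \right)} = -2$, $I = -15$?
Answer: $- \frac{309}{2} \approx -154.5$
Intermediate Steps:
$r = \frac{309}{4}$ ($r = \frac{1}{4} \cdot 309 = \frac{309}{4} \approx 77.25$)
$p{\left(I,0 \right)} r = \left(-2\right) \frac{309}{4} = - \frac{309}{2}$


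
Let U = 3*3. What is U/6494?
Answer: 9/6494 ≈ 0.0013859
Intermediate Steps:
U = 9
U/6494 = 9/6494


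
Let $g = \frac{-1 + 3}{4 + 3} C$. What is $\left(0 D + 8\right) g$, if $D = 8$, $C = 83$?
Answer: $\frac{1328}{7} \approx 189.71$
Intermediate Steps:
$g = \frac{166}{7}$ ($g = \frac{-1 + 3}{4 + 3} \cdot 83 = \frac{2}{7} \cdot 83 = \frac{166}{7} \approx 23.714$)
$\left(0 D + 8\right) g = \left(0 \cdot 8 + 8\right) \frac{166}{7} = \left(0 + 8\right) \frac{166}{7} = 8 \cdot \frac{166}{7} = \frac{1328}{7}$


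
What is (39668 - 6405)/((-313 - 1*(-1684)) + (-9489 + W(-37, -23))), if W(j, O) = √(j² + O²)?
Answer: -135014517/32950013 - 33263*√1898/65900026 ≈ -4.1195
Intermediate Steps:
W(j, O) = √(O² + j²)
(39668 - 6405)/((-313 - 1*(-1684)) + (-9489 + W(-37, -23))) = (39668 - 6405)/((-313 - 1*(-1684)) + (-9489 + √((-23)² + (-37)²))) = 33263/((-313 + 1684) + (-9489 + √(529 + 1369))) = 33263/(1371 + (-9489 + √1898)) = 33263/(-8118 + √1898)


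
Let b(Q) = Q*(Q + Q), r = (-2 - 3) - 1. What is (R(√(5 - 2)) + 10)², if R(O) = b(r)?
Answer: 6724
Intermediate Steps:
r = -6 (r = -5 - 1 = -6)
b(Q) = 2*Q² (b(Q) = Q*(2*Q) = 2*Q²)
R(O) = 72 (R(O) = 2*(-6)² = 2*36 = 72)
(R(√(5 - 2)) + 10)² = (72 + 10)² = 82² = 6724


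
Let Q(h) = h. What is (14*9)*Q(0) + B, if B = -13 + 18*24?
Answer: 419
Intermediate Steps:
B = 419 (B = -13 + 432 = 419)
(14*9)*Q(0) + B = (14*9)*0 + 419 = 126*0 + 419 = 0 + 419 = 419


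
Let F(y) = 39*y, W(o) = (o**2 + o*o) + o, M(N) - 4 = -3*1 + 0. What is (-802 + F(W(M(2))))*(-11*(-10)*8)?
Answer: -602800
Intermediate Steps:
M(N) = 1 (M(N) = 4 + (-3*1 + 0) = 4 + (-3 + 0) = 4 - 3 = 1)
W(o) = o + 2*o**2 (W(o) = (o**2 + o**2) + o = 2*o**2 + o = o + 2*o**2)
(-802 + F(W(M(2))))*(-11*(-10)*8) = (-802 + 39*(1*(1 + 2*1)))*(-11*(-10)*8) = (-802 + 39*(1*(1 + 2)))*(110*8) = (-802 + 39*(1*3))*880 = (-802 + 39*3)*880 = (-802 + 117)*880 = -685*880 = -602800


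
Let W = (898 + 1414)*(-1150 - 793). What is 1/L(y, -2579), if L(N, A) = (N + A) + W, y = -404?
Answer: -1/4495199 ≈ -2.2246e-7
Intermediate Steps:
W = -4492216 (W = 2312*(-1943) = -4492216)
L(N, A) = -4492216 + A + N (L(N, A) = (N + A) - 4492216 = (A + N) - 4492216 = -4492216 + A + N)
1/L(y, -2579) = 1/(-4492216 - 2579 - 404) = 1/(-4495199) = -1/4495199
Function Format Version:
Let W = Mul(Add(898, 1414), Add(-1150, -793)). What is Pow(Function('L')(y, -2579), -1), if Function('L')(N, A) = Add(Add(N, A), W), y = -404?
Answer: Rational(-1, 4495199) ≈ -2.2246e-7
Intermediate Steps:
W = -4492216 (W = Mul(2312, -1943) = -4492216)
Function('L')(N, A) = Add(-4492216, A, N) (Function('L')(N, A) = Add(Add(N, A), -4492216) = Add(Add(A, N), -4492216) = Add(-4492216, A, N))
Pow(Function('L')(y, -2579), -1) = Pow(Add(-4492216, -2579, -404), -1) = Pow(-4495199, -1) = Rational(-1, 4495199)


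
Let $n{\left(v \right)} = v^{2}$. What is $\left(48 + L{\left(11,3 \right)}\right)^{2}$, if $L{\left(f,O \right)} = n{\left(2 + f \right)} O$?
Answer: $308025$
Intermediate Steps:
$L{\left(f,O \right)} = O \left(2 + f\right)^{2}$ ($L{\left(f,O \right)} = \left(2 + f\right)^{2} O = O \left(2 + f\right)^{2}$)
$\left(48 + L{\left(11,3 \right)}\right)^{2} = \left(48 + 3 \left(2 + 11\right)^{2}\right)^{2} = \left(48 + 3 \cdot 13^{2}\right)^{2} = \left(48 + 3 \cdot 169\right)^{2} = \left(48 + 507\right)^{2} = 555^{2} = 308025$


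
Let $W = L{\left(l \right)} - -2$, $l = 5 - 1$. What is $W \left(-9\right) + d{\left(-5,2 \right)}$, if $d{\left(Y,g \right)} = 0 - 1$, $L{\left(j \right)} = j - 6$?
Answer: $-1$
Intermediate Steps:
$l = 4$
$L{\left(j \right)} = -6 + j$ ($L{\left(j \right)} = j - 6 = -6 + j$)
$d{\left(Y,g \right)} = -1$ ($d{\left(Y,g \right)} = 0 - 1 = -1$)
$W = 0$ ($W = \left(-6 + 4\right) - -2 = -2 + 2 = 0$)
$W \left(-9\right) + d{\left(-5,2 \right)} = 0 \left(-9\right) - 1 = 0 - 1 = -1$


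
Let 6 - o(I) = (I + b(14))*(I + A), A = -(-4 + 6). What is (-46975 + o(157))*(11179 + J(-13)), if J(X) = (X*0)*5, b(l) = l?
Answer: -821365846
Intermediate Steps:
J(X) = 0 (J(X) = 0*5 = 0)
A = -2 (A = -1*2 = -2)
o(I) = 6 - (-2 + I)*(14 + I) (o(I) = 6 - (I + 14)*(I - 2) = 6 - (14 + I)*(-2 + I) = 6 - (-2 + I)*(14 + I))
(-46975 + o(157))*(11179 + J(-13)) = (-46975 + (34 - 1*157**2 - 12*157))*(11179 + 0) = (-46975 + (34 - 1*24649 - 1884))*11179 = (-46975 + (34 - 24649 - 1884))*11179 = (-46975 - 26499)*11179 = -73474*11179 = -821365846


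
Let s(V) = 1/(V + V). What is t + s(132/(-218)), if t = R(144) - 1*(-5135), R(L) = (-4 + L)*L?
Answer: 3338831/132 ≈ 25294.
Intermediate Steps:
R(L) = L*(-4 + L)
s(V) = 1/(2*V)
t = 25295 (t = 144*(-4 + 144) - 1*(-5135) = 144*140 + 5135 = 20160 + 5135 = 25295)
t + s(132/(-218)) = 25295 + 1/(2*((132/(-218)))) = 25295 + 1/(2*((132*(-1/218)))) = 25295 + 1/(2*(-66/109)) = 25295 + (1/2)*(-109/66) = 25295 - 109/132 = 3338831/132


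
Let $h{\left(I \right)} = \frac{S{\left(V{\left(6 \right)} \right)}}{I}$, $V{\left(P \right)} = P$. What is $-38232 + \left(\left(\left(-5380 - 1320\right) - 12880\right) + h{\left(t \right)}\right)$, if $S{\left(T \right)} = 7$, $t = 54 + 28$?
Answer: $- \frac{4740577}{82} \approx -57812.0$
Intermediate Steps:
$t = 82$
$h{\left(I \right)} = \frac{7}{I}$
$-38232 + \left(\left(\left(-5380 - 1320\right) - 12880\right) + h{\left(t \right)}\right) = -38232 + \left(\left(\left(-5380 - 1320\right) - 12880\right) + \frac{7}{82}\right) = -38232 + \left(\left(\left(-5380 - 1320\right) - 12880\right) + 7 \cdot \frac{1}{82}\right) = -38232 + \left(\left(-6700 - 12880\right) + \frac{7}{82}\right) = -38232 + \left(-19580 + \frac{7}{82}\right) = -38232 - \frac{1605553}{82} = - \frac{4740577}{82}$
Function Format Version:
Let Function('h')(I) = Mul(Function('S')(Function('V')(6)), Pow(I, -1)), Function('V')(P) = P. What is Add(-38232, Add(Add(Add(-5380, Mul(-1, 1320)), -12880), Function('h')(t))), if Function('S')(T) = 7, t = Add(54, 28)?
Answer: Rational(-4740577, 82) ≈ -57812.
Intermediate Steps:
t = 82
Function('h')(I) = Mul(7, Pow(I, -1))
Add(-38232, Add(Add(Add(-5380, Mul(-1, 1320)), -12880), Function('h')(t))) = Add(-38232, Add(Add(Add(-5380, Mul(-1, 1320)), -12880), Mul(7, Pow(82, -1)))) = Add(-38232, Add(Add(Add(-5380, -1320), -12880), Mul(7, Rational(1, 82)))) = Add(-38232, Add(Add(-6700, -12880), Rational(7, 82))) = Add(-38232, Add(-19580, Rational(7, 82))) = Add(-38232, Rational(-1605553, 82)) = Rational(-4740577, 82)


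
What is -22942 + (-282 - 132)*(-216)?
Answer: 66482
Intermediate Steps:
-22942 + (-282 - 132)*(-216) = -22942 - 414*(-216) = -22942 + 89424 = 66482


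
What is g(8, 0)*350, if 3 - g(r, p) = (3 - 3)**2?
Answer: 1050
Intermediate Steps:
g(r, p) = 3 (g(r, p) = 3 - (3 - 3)**2 = 3 - 1*0**2 = 3 - 1*0 = 3 + 0 = 3)
g(8, 0)*350 = 3*350 = 1050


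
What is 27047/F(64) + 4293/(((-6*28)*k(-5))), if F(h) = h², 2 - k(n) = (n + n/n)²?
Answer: 1691639/200704 ≈ 8.4285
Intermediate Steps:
k(n) = 2 - (1 + n)² (k(n) = 2 - (n + n/n)² = 2 - (n + 1)² = 2 - (1 + n)²)
27047/F(64) + 4293/(((-6*28)*k(-5))) = 27047/(64²) + 4293/(((-6*28)*(2 - (1 - 5)²))) = 27047/4096 + 4293/((-168*(2 - 1*(-4)²))) = 27047*(1/4096) + 4293/((-168*(2 - 1*16))) = 27047/4096 + 4293/((-168*(2 - 16))) = 27047/4096 + 4293/((-168*(-14))) = 27047/4096 + 4293/2352 = 27047/4096 + 4293*(1/2352) = 27047/4096 + 1431/784 = 1691639/200704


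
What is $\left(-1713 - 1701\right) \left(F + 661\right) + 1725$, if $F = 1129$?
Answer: $-6109335$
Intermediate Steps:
$\left(-1713 - 1701\right) \left(F + 661\right) + 1725 = \left(-1713 - 1701\right) \left(1129 + 661\right) + 1725 = \left(-3414\right) 1790 + 1725 = -6111060 + 1725 = -6109335$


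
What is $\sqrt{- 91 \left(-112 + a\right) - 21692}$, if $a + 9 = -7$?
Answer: $18 i \sqrt{31} \approx 100.22 i$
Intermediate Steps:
$a = -16$ ($a = -9 - 7 = -16$)
$\sqrt{- 91 \left(-112 + a\right) - 21692} = \sqrt{- 91 \left(-112 - 16\right) - 21692} = \sqrt{\left(-91\right) \left(-128\right) - 21692} = \sqrt{11648 - 21692} = \sqrt{-10044} = 18 i \sqrt{31}$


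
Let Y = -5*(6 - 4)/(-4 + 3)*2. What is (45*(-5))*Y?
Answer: -4500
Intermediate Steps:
Y = 20 (Y = -10/(-1)*2 = -10*(-1)*2 = -5*(-2)*2 = 10*2 = 20)
(45*(-5))*Y = (45*(-5))*20 = -225*20 = -4500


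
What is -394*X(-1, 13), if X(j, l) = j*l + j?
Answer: 5516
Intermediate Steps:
X(j, l) = j + j*l
-394*X(-1, 13) = -(-394)*(1 + 13) = -(-394)*14 = -394*(-14) = 5516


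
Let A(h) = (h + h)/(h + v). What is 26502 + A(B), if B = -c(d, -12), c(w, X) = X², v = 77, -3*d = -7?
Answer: 1775922/67 ≈ 26506.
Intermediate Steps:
d = 7/3 (d = -⅓*(-7) = 7/3 ≈ 2.3333)
B = -144 (B = -1*(-12)² = -1*144 = -144)
A(h) = 2*h/(77 + h) (A(h) = (h + h)/(h + 77) = (2*h)/(77 + h) = 2*h/(77 + h))
26502 + A(B) = 26502 + 2*(-144)/(77 - 144) = 26502 + 2*(-144)/(-67) = 26502 + 2*(-144)*(-1/67) = 26502 + 288/67 = 1775922/67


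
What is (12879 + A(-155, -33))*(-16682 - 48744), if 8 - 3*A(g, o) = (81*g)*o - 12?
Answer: 24577800308/3 ≈ 8.1926e+9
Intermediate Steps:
A(g, o) = 20/3 - 27*g*o (A(g, o) = 8/3 - ((81*g)*o - 12)/3 = 8/3 - (81*g*o - 12)/3 = 8/3 - (-12 + 81*g*o)/3 = 8/3 + (4 - 27*g*o) = 20/3 - 27*g*o)
(12879 + A(-155, -33))*(-16682 - 48744) = (12879 + (20/3 - 27*(-155)*(-33)))*(-16682 - 48744) = (12879 + (20/3 - 138105))*(-65426) = (12879 - 414295/3)*(-65426) = -375658/3*(-65426) = 24577800308/3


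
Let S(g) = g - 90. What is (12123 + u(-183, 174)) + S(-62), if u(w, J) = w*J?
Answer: -19871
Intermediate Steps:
u(w, J) = J*w
S(g) = -90 + g
(12123 + u(-183, 174)) + S(-62) = (12123 + 174*(-183)) + (-90 - 62) = (12123 - 31842) - 152 = -19719 - 152 = -19871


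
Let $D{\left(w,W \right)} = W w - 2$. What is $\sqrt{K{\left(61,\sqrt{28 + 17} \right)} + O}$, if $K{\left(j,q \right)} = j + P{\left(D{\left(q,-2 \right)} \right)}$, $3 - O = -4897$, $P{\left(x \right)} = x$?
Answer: $\sqrt{4959 - 6 \sqrt{5}} \approx 70.325$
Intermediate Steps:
$D{\left(w,W \right)} = -2 + W w$
$O = 4900$ ($O = 3 - -4897 = 3 + 4897 = 4900$)
$K{\left(j,q \right)} = -2 + j - 2 q$ ($K{\left(j,q \right)} = j - \left(2 + 2 q\right) = -2 + j - 2 q$)
$\sqrt{K{\left(61,\sqrt{28 + 17} \right)} + O} = \sqrt{\left(-2 + 61 - 2 \sqrt{28 + 17}\right) + 4900} = \sqrt{\left(-2 + 61 - 2 \sqrt{45}\right) + 4900} = \sqrt{\left(-2 + 61 - 2 \cdot 3 \sqrt{5}\right) + 4900} = \sqrt{\left(-2 + 61 - 6 \sqrt{5}\right) + 4900} = \sqrt{\left(59 - 6 \sqrt{5}\right) + 4900} = \sqrt{4959 - 6 \sqrt{5}}$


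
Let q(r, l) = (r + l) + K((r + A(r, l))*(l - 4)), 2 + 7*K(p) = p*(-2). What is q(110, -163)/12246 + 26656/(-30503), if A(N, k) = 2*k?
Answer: -4496991683/2614778166 ≈ -1.7198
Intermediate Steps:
K(p) = -2/7 - 2*p/7 (K(p) = -2/7 + (p*(-2))/7 = -2/7 + (-2*p)/7 = -2/7 - 2*p/7)
q(r, l) = -2/7 + l + r - 2*(-4 + l)*(r + 2*l)/7 (q(r, l) = (r + l) + (-2/7 - 2*(r + 2*l)*(l - 4)/7) = (l + r) + (-2/7 - 2*(r + 2*l)*(-4 + l)/7) = (l + r) + (-2/7 - 2*(-4 + l)*(r + 2*l)/7) = -2/7 + l + r - 2*(-4 + l)*(r + 2*l)/7)
q(110, -163)/12246 + 26656/(-30503) = (-2/7 - 4/7*(-163)**2 + (15/7)*110 + (23/7)*(-163) - 2/7*(-163)*110)/12246 + 26656/(-30503) = (-2/7 - 4/7*26569 + 1650/7 - 3749/7 + 35860/7)*(1/12246) + 26656*(-1/30503) = (-2/7 - 106276/7 + 1650/7 - 3749/7 + 35860/7)*(1/12246) - 26656/30503 = -72517/7*1/12246 - 26656/30503 = -72517/85722 - 26656/30503 = -4496991683/2614778166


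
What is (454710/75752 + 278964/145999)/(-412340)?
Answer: -6251377587/325740242692880 ≈ -1.9191e-5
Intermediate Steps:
(454710/75752 + 278964/145999)/(-412340) = (454710*(1/75752) + 278964*(1/145999))*(-1/412340) = (227355/37876 + 39852/20857)*(-1/412340) = (6251377587/789979732)*(-1/412340) = -6251377587/325740242692880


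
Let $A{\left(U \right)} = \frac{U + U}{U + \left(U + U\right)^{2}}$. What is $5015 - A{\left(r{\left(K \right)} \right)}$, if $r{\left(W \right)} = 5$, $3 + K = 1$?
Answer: $\frac{105313}{21} \approx 5014.9$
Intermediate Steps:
$K = -2$ ($K = -3 + 1 = -2$)
$A{\left(U \right)} = \frac{2 U}{U + 4 U^{2}}$ ($A{\left(U \right)} = \frac{2 U}{U + \left(2 U\right)^{2}} = \frac{2 U}{U + 4 U^{2}}$)
$5015 - A{\left(r{\left(K \right)} \right)} = 5015 - \frac{2}{1 + 4 \cdot 5} = 5015 - \frac{2}{1 + 20} = 5015 - \frac{2}{21} = \frac{105313}{21}$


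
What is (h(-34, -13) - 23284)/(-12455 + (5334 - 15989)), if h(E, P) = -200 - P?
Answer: 23471/23110 ≈ 1.0156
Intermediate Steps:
(h(-34, -13) - 23284)/(-12455 + (5334 - 15989)) = ((-200 - 1*(-13)) - 23284)/(-12455 + (5334 - 15989)) = ((-200 + 13) - 23284)/(-12455 - 10655) = (-187 - 23284)/(-23110) = -23471*(-1/23110) = 23471/23110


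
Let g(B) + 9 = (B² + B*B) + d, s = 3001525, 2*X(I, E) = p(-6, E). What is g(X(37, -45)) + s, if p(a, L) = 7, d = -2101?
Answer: 5998879/2 ≈ 2.9994e+6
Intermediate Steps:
X(I, E) = 7/2 (X(I, E) = (½)*7 = 7/2)
g(B) = -2110 + 2*B² (g(B) = -9 + ((B² + B*B) - 2101) = -9 + ((B² + B²) - 2101) = -9 + (2*B² - 2101) = -9 + (-2101 + 2*B²) = -2110 + 2*B²)
g(X(37, -45)) + s = (-2110 + 2*(7/2)²) + 3001525 = (-2110 + 2*(49/4)) + 3001525 = (-2110 + 49/2) + 3001525 = -4171/2 + 3001525 = 5998879/2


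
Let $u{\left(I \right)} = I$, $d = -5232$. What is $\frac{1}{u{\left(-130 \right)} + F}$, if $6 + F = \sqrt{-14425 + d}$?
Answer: $- \frac{136}{38153} - \frac{i \sqrt{19657}}{38153} \approx -0.0035646 - 0.0036748 i$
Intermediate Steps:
$F = -6 + i \sqrt{19657}$ ($F = -6 + \sqrt{-14425 - 5232} = -6 + \sqrt{-19657} = -6 + i \sqrt{19657} \approx -6.0 + 140.2 i$)
$\frac{1}{u{\left(-130 \right)} + F} = \frac{1}{-130 - \left(6 - i \sqrt{19657}\right)} = \frac{1}{-136 + i \sqrt{19657}}$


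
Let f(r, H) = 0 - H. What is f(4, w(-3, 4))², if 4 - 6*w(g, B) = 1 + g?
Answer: 1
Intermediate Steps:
w(g, B) = ½ - g/6 (w(g, B) = ⅔ - (1 + g)/6 = ⅔ + (-⅙ - g/6) = ½ - g/6)
f(r, H) = -H
f(4, w(-3, 4))² = (-(½ - ⅙*(-3)))² = (-(½ + ½))² = (-1*1)² = (-1)² = 1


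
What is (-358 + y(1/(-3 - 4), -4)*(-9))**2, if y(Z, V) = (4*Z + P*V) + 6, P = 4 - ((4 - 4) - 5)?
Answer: 336400/49 ≈ 6865.3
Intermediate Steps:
P = 9 (P = 4 - (0 - 5) = 4 - 1*(-5) = 4 + 5 = 9)
y(Z, V) = 6 + 4*Z + 9*V (y(Z, V) = (4*Z + 9*V) + 6 = 6 + 4*Z + 9*V)
(-358 + y(1/(-3 - 4), -4)*(-9))**2 = (-358 + (6 + 4/(-3 - 4) + 9*(-4))*(-9))**2 = (-358 + (6 + 4/(-7) - 36)*(-9))**2 = (-358 + (6 + 4*(-1/7) - 36)*(-9))**2 = (-358 + (6 - 4/7 - 36)*(-9))**2 = (-358 - 214/7*(-9))**2 = (-358 + 1926/7)**2 = (-580/7)**2 = 336400/49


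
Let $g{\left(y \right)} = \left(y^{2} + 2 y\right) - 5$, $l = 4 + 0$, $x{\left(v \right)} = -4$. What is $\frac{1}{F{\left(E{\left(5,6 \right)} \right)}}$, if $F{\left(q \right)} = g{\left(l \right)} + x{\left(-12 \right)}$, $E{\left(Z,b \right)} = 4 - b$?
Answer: $\frac{1}{15} \approx 0.066667$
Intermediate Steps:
$l = 4$
$g{\left(y \right)} = -5 + y^{2} + 2 y$
$F{\left(q \right)} = 15$ ($F{\left(q \right)} = \left(-5 + 4^{2} + 2 \cdot 4\right) - 4 = \left(-5 + 16 + 8\right) - 4 = 19 - 4 = 15$)
$\frac{1}{F{\left(E{\left(5,6 \right)} \right)}} = \frac{1}{15}$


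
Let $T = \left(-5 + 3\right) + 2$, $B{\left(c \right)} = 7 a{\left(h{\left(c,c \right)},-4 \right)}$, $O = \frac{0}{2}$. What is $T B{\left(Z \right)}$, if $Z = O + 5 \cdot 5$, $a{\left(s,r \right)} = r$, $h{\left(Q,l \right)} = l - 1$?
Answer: $0$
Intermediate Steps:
$h{\left(Q,l \right)} = -1 + l$
$O = 0$ ($O = 0 \cdot \frac{1}{2} = 0$)
$Z = 25$ ($Z = 0 + 5 \cdot 5 = 0 + 25 = 25$)
$B{\left(c \right)} = -28$ ($B{\left(c \right)} = 7 \left(-4\right) = -28$)
$T = 0$ ($T = -2 + 2 = 0$)
$T B{\left(Z \right)} = 0 \left(-28\right) = 0$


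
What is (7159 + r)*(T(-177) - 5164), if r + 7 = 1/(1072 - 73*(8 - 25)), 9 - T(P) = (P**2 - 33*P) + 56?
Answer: -77898995093/257 ≈ -3.0311e+8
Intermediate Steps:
T(P) = -47 - P**2 + 33*P (T(P) = 9 - ((P**2 - 33*P) + 56) = 9 - (56 + P**2 - 33*P) = 9 + (-56 - P**2 + 33*P) = -47 - P**2 + 33*P)
r = -16190/2313 (r = -7 + 1/(1072 - 73*(8 - 25)) = -7 + 1/(1072 - 73*(-17)) = -7 + 1/(1072 + 1241) = -7 + 1/2313 = -16190/2313 ≈ -6.9996)
(7159 + r)*(T(-177) - 5164) = (7159 - 16190/2313)*((-47 - 1*(-177)**2 + 33*(-177)) - 5164) = 16542577*((-47 - 1*31329 - 5841) - 5164)/2313 = 16542577*((-47 - 31329 - 5841) - 5164)/2313 = 16542577*(-37217 - 5164)/2313 = (16542577/2313)*(-42381) = -77898995093/257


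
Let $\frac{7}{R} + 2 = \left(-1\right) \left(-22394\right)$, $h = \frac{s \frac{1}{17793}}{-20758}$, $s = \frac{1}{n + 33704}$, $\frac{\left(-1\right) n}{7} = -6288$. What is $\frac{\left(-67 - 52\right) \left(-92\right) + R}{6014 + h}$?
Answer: $\frac{97737824594011023870}{53689738794697170409} \approx 1.8204$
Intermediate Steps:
$n = 44016$ ($n = \left(-7\right) \left(-6288\right) = 44016$)
$s = \frac{1}{77720}$ ($s = \frac{1}{44016 + 33704} = \frac{1}{77720} \approx 1.2867 \cdot 10^{-5}$)
$h = - \frac{1}{28705656145680}$ ($h = \frac{\frac{1}{77720} \cdot \frac{1}{17793}}{-20758} = \frac{1}{77720} \cdot \frac{1}{17793} \left(- \frac{1}{20758}\right) = \frac{1}{1382871960} \left(- \frac{1}{20758}\right) = - \frac{1}{28705656145680} \approx -3.4836 \cdot 10^{-14}$)
$R = \frac{7}{22392}$ ($R = \frac{7}{-2 - -22394} = \frac{7}{-2 + 22394} = \frac{7}{22392} \approx 0.00031261$)
$\frac{\left(-67 - 52\right) \left(-92\right) + R}{6014 + h} = \frac{\left(-67 - 52\right) \left(-92\right) + \frac{7}{22392}}{6014 - \frac{1}{28705656145680}} = \frac{\left(-119\right) \left(-92\right) + \frac{7}{22392}}{\frac{172635816060119519}{28705656145680}} = \left(10948 + \frac{7}{22392}\right) \frac{28705656145680}{172635816060119519} = \frac{245147623}{22392} \cdot \frac{28705656145680}{172635816060119519} = \frac{97737824594011023870}{53689738794697170409}$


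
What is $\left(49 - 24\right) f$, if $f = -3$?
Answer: $-75$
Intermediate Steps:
$\left(49 - 24\right) f = \left(49 - 24\right) \left(-3\right) = 25 \left(-3\right) = -75$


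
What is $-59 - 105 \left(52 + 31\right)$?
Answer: $-8774$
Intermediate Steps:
$-59 - 105 \left(52 + 31\right) = -59 - 8715 = -8774$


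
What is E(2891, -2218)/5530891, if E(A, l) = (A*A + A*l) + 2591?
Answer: 1948234/5530891 ≈ 0.35225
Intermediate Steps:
E(A, l) = 2591 + A² + A*l (E(A, l) = (A² + A*l) + 2591 = 2591 + A² + A*l)
E(2891, -2218)/5530891 = (2591 + 2891² + 2891*(-2218))/5530891 = (2591 + 8357881 - 6412238)*(1/5530891) = 1948234*(1/5530891) = 1948234/5530891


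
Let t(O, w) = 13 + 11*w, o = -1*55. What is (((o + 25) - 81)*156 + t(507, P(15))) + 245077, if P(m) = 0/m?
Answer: 227774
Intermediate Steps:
o = -55
P(m) = 0
(((o + 25) - 81)*156 + t(507, P(15))) + 245077 = (((-55 + 25) - 81)*156 + (13 + 11*0)) + 245077 = ((-30 - 81)*156 + (13 + 0)) + 245077 = (-111*156 + 13) + 245077 = (-17316 + 13) + 245077 = -17303 + 245077 = 227774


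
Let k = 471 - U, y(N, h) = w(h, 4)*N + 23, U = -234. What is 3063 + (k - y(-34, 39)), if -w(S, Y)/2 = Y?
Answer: 3473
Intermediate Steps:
w(S, Y) = -2*Y
y(N, h) = 23 - 8*N (y(N, h) = (-2*4)*N + 23 = -8*N + 23 = 23 - 8*N)
k = 705 (k = 471 - 1*(-234) = 471 + 234 = 705)
3063 + (k - y(-34, 39)) = 3063 + (705 - (23 - 8*(-34))) = 3063 + (705 - (23 + 272)) = 3063 + (705 - 1*295) = 3063 + (705 - 295) = 3063 + 410 = 3473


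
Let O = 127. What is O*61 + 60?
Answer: 7807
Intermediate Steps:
O*61 + 60 = 127*61 + 60 = 7747 + 60 = 7807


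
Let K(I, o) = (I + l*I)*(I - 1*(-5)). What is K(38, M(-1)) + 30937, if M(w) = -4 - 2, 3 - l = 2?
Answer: 34205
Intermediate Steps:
l = 1 (l = 3 - 1*2 = 3 - 2 = 1)
M(w) = -6
K(I, o) = 2*I*(5 + I) (K(I, o) = (I + 1*I)*(I - 1*(-5)) = (I + I)*(I + 5) = (2*I)*(5 + I) = 2*I*(5 + I))
K(38, M(-1)) + 30937 = 2*38*(5 + 38) + 30937 = 2*38*43 + 30937 = 3268 + 30937 = 34205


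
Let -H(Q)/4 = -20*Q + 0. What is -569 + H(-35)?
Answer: -3369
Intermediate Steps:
H(Q) = 80*Q (H(Q) = -4*(-20*Q + 0) = -(-80)*Q = 80*Q)
-569 + H(-35) = -569 + 80*(-35) = -569 - 2800 = -3369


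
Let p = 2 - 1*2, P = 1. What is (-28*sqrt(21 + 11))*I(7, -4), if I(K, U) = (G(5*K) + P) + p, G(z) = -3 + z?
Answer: -3696*sqrt(2) ≈ -5226.9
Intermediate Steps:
p = 0 (p = 2 - 2 = 0)
I(K, U) = -2 + 5*K (I(K, U) = ((-3 + 5*K) + 1) + 0 = (-2 + 5*K) + 0 = -2 + 5*K)
(-28*sqrt(21 + 11))*I(7, -4) = (-28*sqrt(21 + 11))*(-2 + 5*7) = (-112*sqrt(2))*(-2 + 35) = -112*sqrt(2)*33 = -3696*sqrt(2)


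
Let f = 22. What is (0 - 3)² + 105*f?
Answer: 2319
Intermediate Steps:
(0 - 3)² + 105*f = (0 - 3)² + 105*22 = (-3)² + 2310 = 9 + 2310 = 2319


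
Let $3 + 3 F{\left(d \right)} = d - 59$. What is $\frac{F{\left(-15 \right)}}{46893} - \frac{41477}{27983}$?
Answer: $- \frac{75806462}{51124941} \approx -1.4828$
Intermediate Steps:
$F{\left(d \right)} = - \frac{62}{3} + \frac{d}{3}$ ($F{\left(d \right)} = -1 + \frac{d - 59}{3} = -1 + \frac{-59 + d}{3} = -1 + \left(- \frac{59}{3} + \frac{d}{3}\right) = - \frac{62}{3} + \frac{d}{3}$)
$\frac{F{\left(-15 \right)}}{46893} - \frac{41477}{27983} = \frac{- \frac{62}{3} + \frac{1}{3} \left(-15\right)}{46893} - \frac{41477}{27983} = \left(- \frac{62}{3} - 5\right) \frac{1}{46893} - \frac{41477}{27983} = \left(- \frac{77}{3}\right) \frac{1}{46893} - \frac{41477}{27983} = - \frac{1}{1827} - \frac{41477}{27983} = - \frac{75806462}{51124941}$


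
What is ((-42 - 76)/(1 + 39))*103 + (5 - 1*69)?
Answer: -7357/20 ≈ -367.85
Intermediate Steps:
((-42 - 76)/(1 + 39))*103 + (5 - 1*69) = -118/40*103 + (5 - 69) = -118*1/40*103 - 64 = -59/20*103 - 64 = -6077/20 - 64 = -7357/20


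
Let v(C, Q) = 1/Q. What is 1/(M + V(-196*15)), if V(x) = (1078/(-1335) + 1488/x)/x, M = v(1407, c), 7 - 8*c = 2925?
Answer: -28059502590/64390853 ≈ -435.77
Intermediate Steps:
c = -1459/4 (c = 7/8 - ⅛*2925 = 7/8 - 2925/8 = -1459/4 ≈ -364.75)
M = -4/1459 (M = 1/(-1459/4) = -4/1459 ≈ -0.0027416)
V(x) = (-1078/1335 + 1488/x)/x (V(x) = (1078*(-1/1335) + 1488/x)/x = (-1078/1335 + 1488/x)/x)
1/(M + V(-196*15)) = 1/(-4/1459 + 2*(993240 - (-105644)*15)/(1335*(-196*15)²)) = 1/(-4/1459 + (2/1335)*(993240 - 539*(-2940))/(-2940)²) = 1/(-4/1459 + (2/1335)*(1/8643600)*(993240 + 1584660)) = 1/(-4/1459 + (2/1335)*(1/8643600)*2577900) = 1/(-4/1459 + 8593/19232010) = 1/(-64390853/28059502590) = -28059502590/64390853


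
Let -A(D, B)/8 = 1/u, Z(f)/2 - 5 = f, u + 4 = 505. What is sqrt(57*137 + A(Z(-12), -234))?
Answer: sqrt(1960062801)/501 ≈ 88.368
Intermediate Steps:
u = 501 (u = -4 + 505 = 501)
Z(f) = 10 + 2*f
A(D, B) = -8/501
sqrt(57*137 + A(Z(-12), -234)) = sqrt(57*137 - 8/501) = sqrt(7809 - 8/501) = sqrt(3912301/501) = sqrt(1960062801)/501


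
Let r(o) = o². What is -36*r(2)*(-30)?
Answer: 4320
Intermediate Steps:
-36*r(2)*(-30) = -36*2²*(-30) = -36*4*(-30) = -144*(-30) = 4320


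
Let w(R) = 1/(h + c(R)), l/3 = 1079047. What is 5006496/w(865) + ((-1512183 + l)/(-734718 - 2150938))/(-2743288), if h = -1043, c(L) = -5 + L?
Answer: -3626360109683077509873/3958092738464 ≈ -9.1619e+8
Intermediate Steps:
l = 3237141 (l = 3*1079047 = 3237141)
w(R) = 1/(-1048 + R) (w(R) = 1/(-1043 + (-5 + R)) = 1/(-1048 + R))
5006496/w(865) + ((-1512183 + l)/(-734718 - 2150938))/(-2743288) = 5006496/(1/(-1048 + 865)) + ((-1512183 + 3237141)/(-734718 - 2150938))/(-2743288) = 5006496/(1/(-183)) + (1724958/(-2885656))*(-1/2743288) = 5006496/(-1/183) + (1724958*(-1/2885656))*(-1/2743288) = 5006496*(-183) - 862479/1442828*(-1/2743288) = -916188768 + 862479/3958092738464 = -3626360109683077509873/3958092738464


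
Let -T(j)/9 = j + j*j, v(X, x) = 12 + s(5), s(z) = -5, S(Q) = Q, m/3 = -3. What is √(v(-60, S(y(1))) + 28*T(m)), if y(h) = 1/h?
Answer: I*√18137 ≈ 134.67*I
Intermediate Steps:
m = -9 (m = 3*(-3) = -9)
v(X, x) = 7 (v(X, x) = 12 - 5 = 7)
T(j) = -9*j - 9*j² (T(j) = -9*(j + j*j) = -9*(j + j²) = -9*j - 9*j²)
√(v(-60, S(y(1))) + 28*T(m)) = √(7 + 28*(-9*(-9)*(1 - 9))) = √(7 + 28*(-9*(-9)*(-8))) = √(7 + 28*(-648)) = √(7 - 18144) = √(-18137) = I*√18137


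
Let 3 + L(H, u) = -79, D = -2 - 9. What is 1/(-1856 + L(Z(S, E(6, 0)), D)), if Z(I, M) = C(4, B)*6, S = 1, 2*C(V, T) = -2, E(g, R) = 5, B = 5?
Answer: -1/1938 ≈ -0.00051600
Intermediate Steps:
C(V, T) = -1 (C(V, T) = (½)*(-2) = -1)
D = -11
Z(I, M) = -6 (Z(I, M) = -1*6 = -6)
L(H, u) = -82 (L(H, u) = -3 - 79 = -82)
1/(-1856 + L(Z(S, E(6, 0)), D)) = 1/(-1856 - 82) = 1/(-1938) = -1/1938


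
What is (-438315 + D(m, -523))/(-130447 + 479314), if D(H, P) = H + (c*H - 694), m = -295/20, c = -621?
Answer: -143288/116289 ≈ -1.2322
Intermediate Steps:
m = -59/4 (m = -295*1/20 = -59/4 ≈ -14.750)
D(H, P) = -694 - 620*H (D(H, P) = H + (-621*H - 694) = H + (-694 - 621*H) = -694 - 620*H)
(-438315 + D(m, -523))/(-130447 + 479314) = (-438315 + (-694 - 620*(-59/4)))/(-130447 + 479314) = (-438315 + (-694 + 9145))/348867 = (-438315 + 8451)*(1/348867) = -429864*1/348867 = -143288/116289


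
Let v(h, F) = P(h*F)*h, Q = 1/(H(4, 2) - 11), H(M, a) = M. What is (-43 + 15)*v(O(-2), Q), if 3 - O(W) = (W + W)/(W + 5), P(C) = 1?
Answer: -364/3 ≈ -121.33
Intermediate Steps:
O(W) = 3 - 2*W/(5 + W) (O(W) = 3 - (W + W)/(W + 5) = 3 - 2*W/(5 + W))
Q = -⅐ (Q = 1/(4 - 11) = 1/(-7) = -⅐ ≈ -0.14286)
v(h, F) = h (v(h, F) = 1*h = h)
(-43 + 15)*v(O(-2), Q) = (-43 + 15)*((15 - 2)/(5 - 2)) = -28*13/3 = -364/3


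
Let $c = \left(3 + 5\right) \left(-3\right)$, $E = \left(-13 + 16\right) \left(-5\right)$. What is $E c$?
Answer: $360$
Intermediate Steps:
$E = -15$ ($E = 3 \left(-5\right) = -15$)
$c = -24$ ($c = 8 \left(-3\right) = -24$)
$E c = \left(-15\right) \left(-24\right) = 360$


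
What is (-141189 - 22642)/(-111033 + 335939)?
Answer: -163831/224906 ≈ -0.72844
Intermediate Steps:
(-141189 - 22642)/(-111033 + 335939) = -163831/224906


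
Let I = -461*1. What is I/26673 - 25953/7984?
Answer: -695924993/212957232 ≈ -3.2679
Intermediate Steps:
I = -461
I/26673 - 25953/7984 = -461/26673 - 25953/7984 = -695924993/212957232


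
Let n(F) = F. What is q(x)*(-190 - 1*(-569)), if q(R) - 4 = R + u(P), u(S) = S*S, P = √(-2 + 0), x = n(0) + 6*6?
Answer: 14402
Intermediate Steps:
x = 36 (x = 0 + 6*6 = 0 + 36 = 36)
P = I*√2 (P = √(-2) = I*√2 ≈ 1.4142*I)
u(S) = S²
q(R) = 2 + R (q(R) = 4 + (R + (I*√2)²) = 4 + (R - 2) = 4 + (-2 + R) = 2 + R)
q(x)*(-190 - 1*(-569)) = (2 + 36)*(-190 - 1*(-569)) = 38*(-190 + 569) = 38*379 = 14402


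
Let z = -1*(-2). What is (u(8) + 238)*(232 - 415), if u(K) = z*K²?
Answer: -66978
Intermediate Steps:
z = 2
u(K) = 2*K²
(u(8) + 238)*(232 - 415) = (2*8² + 238)*(232 - 415) = (2*64 + 238)*(-183) = (128 + 238)*(-183) = 366*(-183) = -66978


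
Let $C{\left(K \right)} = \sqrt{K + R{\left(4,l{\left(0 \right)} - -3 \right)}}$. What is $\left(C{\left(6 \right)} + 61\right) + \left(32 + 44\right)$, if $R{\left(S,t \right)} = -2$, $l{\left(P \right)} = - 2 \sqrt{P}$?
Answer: $139$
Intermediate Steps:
$C{\left(K \right)} = \sqrt{-2 + K}$ ($C{\left(K \right)} = \sqrt{K - 2} = \sqrt{-2 + K}$)
$\left(C{\left(6 \right)} + 61\right) + \left(32 + 44\right) = \left(\sqrt{-2 + 6} + 61\right) + \left(32 + 44\right) = \left(\sqrt{4} + 61\right) + 76 = \left(2 + 61\right) + 76 = 63 + 76 = 139$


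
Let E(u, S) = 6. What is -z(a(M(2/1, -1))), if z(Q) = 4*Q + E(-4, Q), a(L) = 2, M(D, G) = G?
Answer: -14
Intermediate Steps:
z(Q) = 6 + 4*Q (z(Q) = 4*Q + 6 = 6 + 4*Q)
-z(a(M(2/1, -1))) = -(6 + 4*2) = -(6 + 8) = -1*14 = -14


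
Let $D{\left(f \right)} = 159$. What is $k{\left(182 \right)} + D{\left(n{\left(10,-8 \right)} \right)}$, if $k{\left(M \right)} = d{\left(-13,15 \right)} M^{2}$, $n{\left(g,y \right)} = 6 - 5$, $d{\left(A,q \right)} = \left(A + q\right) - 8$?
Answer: $-198585$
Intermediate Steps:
$d{\left(A,q \right)} = -8 + A + q$
$n{\left(g,y \right)} = 1$
$k{\left(M \right)} = - 6 M^{2}$ ($k{\left(M \right)} = \left(-8 - 13 + 15\right) M^{2} = - 6 M^{2}$)
$k{\left(182 \right)} + D{\left(n{\left(10,-8 \right)} \right)} = - 6 \cdot 182^{2} + 159 = \left(-6\right) 33124 + 159 = -198744 + 159 = -198585$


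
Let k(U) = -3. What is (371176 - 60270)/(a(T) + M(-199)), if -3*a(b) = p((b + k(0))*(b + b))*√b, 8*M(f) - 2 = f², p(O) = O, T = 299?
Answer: -886522342896/599551822798223 - 10566307055616*√299/599551822798223 ≈ -0.30622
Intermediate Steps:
M(f) = ¼ + f²/8
a(b) = -2*b^(3/2)*(-3 + b)/3 (a(b) = -(b - 3)*(b + b)*√b/3 = -(-3 + b)*(2*b)*√b/3 = -2*b*(-3 + b)*√b/3 = -2*b^(3/2)*(-3 + b)/3)
(371176 - 60270)/(a(T) + M(-199)) = (371176 - 60270)/(2*299^(3/2)*(3 - 1*299)/3 + (¼ + (⅛)*(-199)²)) = 310906/(2*(299*√299)*(3 - 299)/3 + (¼ + (⅛)*39601)) = 310906/((⅔)*(299*√299)*(-296) + (¼ + 39601/8)) = 310906/(-177008*√299/3 + 39603/8) = 310906/(39603/8 - 177008*√299/3)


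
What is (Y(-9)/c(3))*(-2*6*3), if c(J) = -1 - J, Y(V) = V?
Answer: -81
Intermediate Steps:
(Y(-9)/c(3))*(-2*6*3) = (-9/(-1 - 1*3))*(-2*6*3) = (-9/(-1 - 3))*(-12*3) = -9/(-4)*(-36) = -9*(-1/4)*(-36) = (9/4)*(-36) = -81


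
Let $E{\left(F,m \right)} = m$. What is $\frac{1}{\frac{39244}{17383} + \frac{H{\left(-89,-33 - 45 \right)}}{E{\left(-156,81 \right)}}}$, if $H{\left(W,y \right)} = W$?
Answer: $\frac{1408023}{1631677} \approx 0.86293$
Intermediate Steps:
$\frac{1}{\frac{39244}{17383} + \frac{H{\left(-89,-33 - 45 \right)}}{E{\left(-156,81 \right)}}} = \frac{1}{\frac{39244}{17383} - \frac{89}{81}} = \frac{1}{\frac{1631677}{1408023}} = \frac{1408023}{1631677}$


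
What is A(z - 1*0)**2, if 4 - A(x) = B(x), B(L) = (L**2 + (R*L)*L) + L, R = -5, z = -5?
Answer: 11881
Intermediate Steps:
B(L) = L - 4*L**2 (B(L) = (L**2 + (-5*L)*L) + L = (L**2 - 5*L**2) + L = -4*L**2 + L = L - 4*L**2)
A(x) = 4 - x*(1 - 4*x)
A(z - 1*0)**2 = (4 + (-5 - 1*0)*(-1 + 4*(-5 - 1*0)))**2 = (4 + (-5 + 0)*(-1 + 4*(-5 + 0)))**2 = (4 - 5*(-1 + 4*(-5)))**2 = (4 - 5*(-1 - 20))**2 = (4 - 5*(-21))**2 = (4 + 105)**2 = 109**2 = 11881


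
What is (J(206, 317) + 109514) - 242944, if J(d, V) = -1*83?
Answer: -133513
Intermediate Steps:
J(d, V) = -83
(J(206, 317) + 109514) - 242944 = (-83 + 109514) - 242944 = 109431 - 242944 = -133513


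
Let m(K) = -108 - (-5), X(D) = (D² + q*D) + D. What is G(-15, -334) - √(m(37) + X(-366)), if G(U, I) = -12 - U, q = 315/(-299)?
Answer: 3 - √11968342997/299 ≈ -362.89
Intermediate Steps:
q = -315/299 (q = 315*(-1/299) = -315/299 ≈ -1.0535)
X(D) = D² - 16*D/299 (X(D) = (D² - 315*D/299) + D = D² - 16*D/299)
m(K) = -103 (m(K) = -108 - 1*(-5) = -108 + 5 = -103)
G(-15, -334) - √(m(37) + X(-366)) = (-12 - 1*(-15)) - √(-103 + (1/299)*(-366)*(-16 + 299*(-366))) = (-12 + 15) - √(-103 + (1/299)*(-366)*(-16 - 109434)) = 3 - √(-103 + (1/299)*(-366)*(-109450)) = 3 - √(-103 + 40058700/299) = 3 - √(40027903/299) = 3 - √11968342997/299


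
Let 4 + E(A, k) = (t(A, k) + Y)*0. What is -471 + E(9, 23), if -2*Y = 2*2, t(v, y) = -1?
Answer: -475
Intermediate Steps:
Y = -2 ≈ -2.0000
E(A, k) = -4 (E(A, k) = -4 + (-1 - 2)*0 = -4 - 3*0 = -4 + 0 = -4)
-471 + E(9, 23) = -471 - 4 = -475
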